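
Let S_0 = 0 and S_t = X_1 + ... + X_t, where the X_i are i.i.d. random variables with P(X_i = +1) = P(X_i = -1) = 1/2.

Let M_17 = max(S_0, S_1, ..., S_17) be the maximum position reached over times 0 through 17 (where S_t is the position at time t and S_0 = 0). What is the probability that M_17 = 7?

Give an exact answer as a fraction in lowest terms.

Let M_17 = max(S_0,...,S_17). Use the reflection principle: for j ≥ 1, #{paths with M_17 ≥ j} = #{S_17 ≥ j} + #{S_17 ≥ j+1}.
By reflection, #{M_17 ≥ 7} = #{S_17 ≥ 7} + #{S_17 ≥ 8} = 9402 + 3214 = 12616.
#{M_17 ≥ 8} = #{S_17 ≥ 8} + #{S_17 ≥ 9} = 3214 + 3214 = 6428.
#{M_17 = 7} = 12616 - 6428 = 6188.
P(M_17 = 7) = 6188/131072 = 1547/32768

Answer: 1547/32768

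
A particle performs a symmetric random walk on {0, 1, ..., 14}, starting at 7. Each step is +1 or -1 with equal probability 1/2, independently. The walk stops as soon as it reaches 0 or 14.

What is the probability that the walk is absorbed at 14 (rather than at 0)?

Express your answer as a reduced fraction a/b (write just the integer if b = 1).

Answer: 1/2

Derivation:
Symmetric walk (p = 1/2): the harmonic-function argument gives P(hit 14 before 0 | start at 7) = a/N.
P = 7/14 = 1/2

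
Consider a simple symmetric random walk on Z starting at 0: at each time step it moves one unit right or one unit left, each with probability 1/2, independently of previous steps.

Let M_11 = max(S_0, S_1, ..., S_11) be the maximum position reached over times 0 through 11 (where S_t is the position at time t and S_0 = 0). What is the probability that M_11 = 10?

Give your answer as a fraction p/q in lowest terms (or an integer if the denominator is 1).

Let M_11 = max(S_0,...,S_11). Use the reflection principle: for j ≥ 1, #{paths with M_11 ≥ j} = #{S_11 ≥ j} + #{S_11 ≥ j+1}.
By reflection, #{M_11 ≥ 10} = #{S_11 ≥ 10} + #{S_11 ≥ 11} = 1 + 1 = 2.
#{M_11 ≥ 11} = #{S_11 ≥ 11} + #{S_11 ≥ 12} = 1 + 0 = 1.
#{M_11 = 10} = 2 - 1 = 1.
P(M_11 = 10) = 1/2048 = 1/2048

Answer: 1/2048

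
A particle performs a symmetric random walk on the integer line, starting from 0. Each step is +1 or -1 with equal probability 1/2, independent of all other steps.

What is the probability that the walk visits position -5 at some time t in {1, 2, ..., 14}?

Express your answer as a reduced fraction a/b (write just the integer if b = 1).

Count via complement. Let g(t,s) = #length-t paths at position s with S_1..S_t all ≠ -5.
g(t,s) = g(t-1,s-1) + g(t-1,s+1) for s ≠ -5; g(t,-5) = 0.
t=0: g(0,0)=1
t=1: g(1,-1)=1 g(1,1)=1
t=2: g(2,-2)=1 g(2,0)=2 g(2,2)=1
t=3: g(3,-3)=1 g(3,-1)=3 g(3,1)=3 g(3,3)=1
t=4: g(4,-4)=1 g(4,-2)=4 g(4,0)=6 g(4,2)=4 g(4,4)=1
t=5: g(5,-3)=5 g(5,-1)=10 g(5,1)=10 g(5,3)=5 g(5,5)=1
t=6: g(6,-4)=5 g(6,-2)=15 g(6,0)=20 g(6,2)=15 g(6,4)=6 g(6,6)=1
t=7: g(7,-3)=20 g(7,-1)=35 g(7,1)=35 g(7,3)=21 g(7,5)=7 g(7,7)=1
t=8: g(8,-4)=20 g(8,-2)=55 g(8,0)=70 g(8,2)=56 g(8,4)=28 g(8,6)=8 g(8,8)=1
t=9: g(9,-3)=75 g(9,-1)=125 g(9,1)=126 g(9,3)=84 g(9,5)=36 g(9,7)=9 g(9,9)=1
t=10: g(10,-4)=75 g(10,-2)=200 g(10,0)=251 g(10,2)=210 g(10,4)=120 g(10,6)=45 g(10,8)=10 g(10,10)=1
t=11: g(11,-3)=275 g(11,-1)=451 g(11,1)=461 g(11,3)=330 g(11,5)=165 g(11,7)=55 g(11,9)=11 g(11,11)=1
t=12: g(12,-4)=275 g(12,-2)=726 g(12,0)=912 g(12,2)=791 g(12,4)=495 g(12,6)=220 g(12,8)=66 g(12,10)=12 g(12,12)=1
t=13: g(13,-3)=1001 g(13,-1)=1638 g(13,1)=1703 g(13,3)=1286 g(13,5)=715 g(13,7)=286 g(13,9)=78 g(13,11)=13 g(13,13)=1
t=14: g(14,-4)=1001 g(14,-2)=2639 g(14,0)=3341 g(14,2)=2989 g(14,4)=2001 g(14,6)=1001 g(14,8)=364 g(14,10)=91 g(14,12)=14 g(14,14)=1
Paths never hitting -5: Σ_s g(14,s) = 13442
Paths hitting -5: 2^14 - 13442 = 2942
P = 2942/16384 = 1471/8192

Answer: 1471/8192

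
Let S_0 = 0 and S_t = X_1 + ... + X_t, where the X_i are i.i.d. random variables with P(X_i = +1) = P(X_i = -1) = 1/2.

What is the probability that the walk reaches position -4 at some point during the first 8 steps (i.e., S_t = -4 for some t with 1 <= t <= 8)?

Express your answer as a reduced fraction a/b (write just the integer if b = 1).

Count via complement. Let g(t,s) = #length-t paths at position s with S_1..S_t all ≠ -4.
g(t,s) = g(t-1,s-1) + g(t-1,s+1) for s ≠ -4; g(t,-4) = 0.
t=0: g(0,0)=1
t=1: g(1,-1)=1 g(1,1)=1
t=2: g(2,-2)=1 g(2,0)=2 g(2,2)=1
t=3: g(3,-3)=1 g(3,-1)=3 g(3,1)=3 g(3,3)=1
t=4: g(4,-2)=4 g(4,0)=6 g(4,2)=4 g(4,4)=1
t=5: g(5,-3)=4 g(5,-1)=10 g(5,1)=10 g(5,3)=5 g(5,5)=1
t=6: g(6,-2)=14 g(6,0)=20 g(6,2)=15 g(6,4)=6 g(6,6)=1
t=7: g(7,-3)=14 g(7,-1)=34 g(7,1)=35 g(7,3)=21 g(7,5)=7 g(7,7)=1
t=8: g(8,-2)=48 g(8,0)=69 g(8,2)=56 g(8,4)=28 g(8,6)=8 g(8,8)=1
Paths never hitting -4: Σ_s g(8,s) = 210
Paths hitting -4: 2^8 - 210 = 46
P = 46/256 = 23/128

Answer: 23/128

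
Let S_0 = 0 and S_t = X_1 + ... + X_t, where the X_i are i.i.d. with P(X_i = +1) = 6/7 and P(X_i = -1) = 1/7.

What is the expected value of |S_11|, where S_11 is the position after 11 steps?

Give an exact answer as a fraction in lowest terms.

Answer: 317270921/40353607

Derivation:
S_11 takes values m ≡ 1 (mod 2) with |m| ≤ 11; P(S_11=m) = C(11,(11+m)/2) · (6/7)^((11+m)/2) · (1/7)^((11-m)/2).
Distribution: P(S=-11)=1/1977326743, P(S=-9)=66/1977326743, P(S=-7)=1980/1977326743, P(S=-5)=35640/1977326743, P(S=-3)=427680/1977326743, P(S=-1)=513216/282475249, P(S=1)=3079296/282475249, P(S=3)=92378880/1977326743, P(S=5)=277136640/1977326743, P(S=7)=554273280/1977326743, P(S=9)=665127936/1977326743, P(S=11)=362797056/1977326743
E[|S_11|] = Σ_m |m|·P(S_11=m) = 317270921/40353607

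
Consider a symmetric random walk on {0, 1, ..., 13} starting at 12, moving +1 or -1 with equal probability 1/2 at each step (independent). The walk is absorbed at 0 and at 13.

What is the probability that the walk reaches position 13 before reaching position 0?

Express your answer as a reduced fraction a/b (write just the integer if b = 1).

Answer: 12/13

Derivation:
Symmetric walk (p = 1/2): the harmonic-function argument gives P(hit 13 before 0 | start at 12) = a/N.
P = 12/13 = 12/13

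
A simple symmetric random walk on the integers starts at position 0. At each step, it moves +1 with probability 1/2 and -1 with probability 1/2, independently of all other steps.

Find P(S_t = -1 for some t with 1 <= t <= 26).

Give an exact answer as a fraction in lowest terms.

Count via complement. Let g(t,s) = #length-t paths at position s with S_1..S_t all ≠ -1.
g(t,s) = g(t-1,s-1) + g(t-1,s+1) for s ≠ -1; g(t,-1) = 0.
t=0: g(0,0)=1
t=1: g(1,1)=1
t=2: g(2,0)=1 g(2,2)=1
t=3: g(3,1)=2 g(3,3)=1
t=4: g(4,0)=2 g(4,2)=3 g(4,4)=1
t=5: g(5,1)=5 g(5,3)=4 g(5,5)=1
t=6: g(6,0)=5 g(6,2)=9 g(6,4)=5 g(6,6)=1
t=7: g(7,1)=14 g(7,3)=14 g(7,5)=6 g(7,7)=1
t=8: g(8,0)=14 g(8,2)=28 g(8,4)=20 g(8,6)=7 g(8,8)=1
t=9: g(9,1)=42 g(9,3)=48 g(9,5)=27 g(9,7)=8 g(9,9)=1
t=10: g(10,0)=42 g(10,2)=90 g(10,4)=75 g(10,6)=35 g(10,8)=9 g(10,10)=1
t=11: g(11,1)=132 g(11,3)=165 g(11,5)=110 g(11,7)=44 g(11,9)=10 g(11,11)=1
t=12: g(12,0)=132 g(12,2)=297 g(12,4)=275 g(12,6)=154 g(12,8)=54 g(12,10)=11 g(12,12)=1
t=13: g(13,1)=429 g(13,3)=572 g(13,5)=429 g(13,7)=208 g(13,9)=65 g(13,11)=12 g(13,13)=1
t=14: g(14,0)=429 g(14,2)=1001 g(14,4)=1001 g(14,6)=637 g(14,8)=273 g(14,10)=77 g(14,12)=13 g(14,14)=1
t=15: g(15,1)=1430 g(15,3)=2002 g(15,5)=1638 g(15,7)=910 g(15,9)=350 g(15,11)=90 g(15,13)=14 g(15,15)=1
t=16: g(16,0)=1430 g(16,2)=3432 g(16,4)=3640 g(16,6)=2548 g(16,8)=1260 g(16,10)=440 g(16,12)=104 g(16,14)=15 g(16,16)=1
t=17: g(17,1)=4862 g(17,3)=7072 g(17,5)=6188 g(17,7)=3808 g(17,9)=1700 g(17,11)=544 g(17,13)=119 g(17,15)=16 g(17,17)=1
t=18: g(18,0)=4862 g(18,2)=11934 g(18,4)=13260 g(18,6)=9996 g(18,8)=5508 g(18,10)=2244 g(18,12)=663 g(18,14)=135 g(18,16)=17 g(18,18)=1
t=19: g(19,1)=16796 g(19,3)=25194 g(19,5)=23256 g(19,7)=15504 g(19,9)=7752 g(19,11)=2907 g(19,13)=798 g(19,15)=152 g(19,17)=18 g(19,19)=1
t=20: g(20,0)=16796 g(20,2)=41990 g(20,4)=48450 g(20,6)=38760 g(20,8)=23256 g(20,10)=10659 g(20,12)=3705 g(20,14)=950 g(20,16)=170 g(20,18)=19 g(20,20)=1
t=21: g(21,1)=58786 g(21,3)=90440 g(21,5)=87210 g(21,7)=62016 g(21,9)=33915 g(21,11)=14364 g(21,13)=4655 g(21,15)=1120 g(21,17)=189 g(21,19)=20 g(21,21)=1
t=22: g(22,0)=58786 g(22,2)=149226 g(22,4)=177650 g(22,6)=149226 g(22,8)=95931 g(22,10)=48279 g(22,12)=19019 g(22,14)=5775 g(22,16)=1309 g(22,18)=209 g(22,20)=21 g(22,22)=1
t=23: g(23,1)=208012 g(23,3)=326876 g(23,5)=326876 g(23,7)=245157 g(23,9)=144210 g(23,11)=67298 g(23,13)=24794 g(23,15)=7084 g(23,17)=1518 g(23,19)=230 g(23,21)=22 g(23,23)=1
t=24: g(24,0)=208012 g(24,2)=534888 g(24,4)=653752 g(24,6)=572033 g(24,8)=389367 g(24,10)=211508 g(24,12)=92092 g(24,14)=31878 g(24,16)=8602 g(24,18)=1748 g(24,20)=252 g(24,22)=23 g(24,24)=1
t=25: g(25,1)=742900 g(25,3)=1188640 g(25,5)=1225785 g(25,7)=961400 g(25,9)=600875 g(25,11)=303600 g(25,13)=123970 g(25,15)=40480 g(25,17)=10350 g(25,19)=2000 g(25,21)=275 g(25,23)=24 g(25,25)=1
t=26: g(26,0)=742900 g(26,2)=1931540 g(26,4)=2414425 g(26,6)=2187185 g(26,8)=1562275 g(26,10)=904475 g(26,12)=427570 g(26,14)=164450 g(26,16)=50830 g(26,18)=12350 g(26,20)=2275 g(26,22)=299 g(26,24)=25 g(26,26)=1
Paths never hitting -1: Σ_s g(26,s) = 10400600
Paths hitting -1: 2^26 - 10400600 = 56708264
P = 56708264/67108864 = 7088533/8388608

Answer: 7088533/8388608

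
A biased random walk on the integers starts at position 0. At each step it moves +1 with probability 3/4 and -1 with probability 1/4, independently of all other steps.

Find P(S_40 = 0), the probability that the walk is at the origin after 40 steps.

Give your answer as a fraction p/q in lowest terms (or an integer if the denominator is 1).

Answer: 120160281605393234205/302231454903657293676544

Derivation:
To be at 0 after 40 steps: need exactly 20 steps of +1 and 20 of -1.
Number of such sequences: C(40,20) = 137846528820
Each has probability (3/4)^20 · (1/4)^20 = 3486784401/1208925819614629174706176
P = 137846528820 · 3486784401/1208925819614629174706176 = 120160281605393234205/302231454903657293676544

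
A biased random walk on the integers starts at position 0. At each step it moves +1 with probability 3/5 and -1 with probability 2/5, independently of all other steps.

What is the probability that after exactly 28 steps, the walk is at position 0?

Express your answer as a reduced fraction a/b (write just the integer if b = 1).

Answer: 125748153014943744/1490116119384765625

Derivation:
To be at 0 after 28 steps: need exactly 14 steps of +1 and 14 of -1.
Number of such sequences: C(28,14) = 40116600
Each has probability (3/5)^14 · (2/5)^14 = 78364164096/37252902984619140625
P = 40116600 · 78364164096/37252902984619140625 = 125748153014943744/1490116119384765625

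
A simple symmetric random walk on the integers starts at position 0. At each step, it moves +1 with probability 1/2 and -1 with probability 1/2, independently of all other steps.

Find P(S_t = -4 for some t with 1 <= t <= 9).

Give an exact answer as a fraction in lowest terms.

Answer: 23/128

Derivation:
Count via complement. Let g(t,s) = #length-t paths at position s with S_1..S_t all ≠ -4.
g(t,s) = g(t-1,s-1) + g(t-1,s+1) for s ≠ -4; g(t,-4) = 0.
t=0: g(0,0)=1
t=1: g(1,-1)=1 g(1,1)=1
t=2: g(2,-2)=1 g(2,0)=2 g(2,2)=1
t=3: g(3,-3)=1 g(3,-1)=3 g(3,1)=3 g(3,3)=1
t=4: g(4,-2)=4 g(4,0)=6 g(4,2)=4 g(4,4)=1
t=5: g(5,-3)=4 g(5,-1)=10 g(5,1)=10 g(5,3)=5 g(5,5)=1
t=6: g(6,-2)=14 g(6,0)=20 g(6,2)=15 g(6,4)=6 g(6,6)=1
t=7: g(7,-3)=14 g(7,-1)=34 g(7,1)=35 g(7,3)=21 g(7,5)=7 g(7,7)=1
t=8: g(8,-2)=48 g(8,0)=69 g(8,2)=56 g(8,4)=28 g(8,6)=8 g(8,8)=1
t=9: g(9,-3)=48 g(9,-1)=117 g(9,1)=125 g(9,3)=84 g(9,5)=36 g(9,7)=9 g(9,9)=1
Paths never hitting -4: Σ_s g(9,s) = 420
Paths hitting -4: 2^9 - 420 = 92
P = 92/512 = 23/128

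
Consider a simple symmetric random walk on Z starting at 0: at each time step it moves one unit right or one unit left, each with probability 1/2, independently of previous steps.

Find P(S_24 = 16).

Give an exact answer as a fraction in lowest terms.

To reach position 16 after 24 steps: need 20 steps of +1 and 4 of -1.
Favorable paths: C(24,20) = 10626
Total paths: 2^24 = 16777216
P = 10626/16777216 = 5313/8388608

Answer: 5313/8388608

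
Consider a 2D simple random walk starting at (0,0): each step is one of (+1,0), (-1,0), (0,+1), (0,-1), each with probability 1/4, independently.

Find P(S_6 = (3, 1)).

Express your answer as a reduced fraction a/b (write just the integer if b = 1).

Let h be the number of horizontal steps (so 6-h are vertical). To end at (3,1) need (h+3)/2 right-steps and ((6-h)+1)/2 up-steps.
Sum over h with 3 ≤ h ≤ 5, h ≡ 1 (mod 2), 6-h ≡ 1 (mod 2):
h=3: C(6,3)·C(3,3)·C(3,2) = 20·1·3 = 60
h=5: C(6,5)·C(5,4)·C(1,1) = 6·5·1 = 30
Total favorable: 90
Total paths: 4^6 = 4096
P = 90/4096 = 45/2048

Answer: 45/2048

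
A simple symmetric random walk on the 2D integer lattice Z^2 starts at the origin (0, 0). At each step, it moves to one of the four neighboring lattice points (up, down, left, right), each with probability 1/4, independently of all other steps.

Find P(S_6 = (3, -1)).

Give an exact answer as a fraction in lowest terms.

Let h be the number of horizontal steps (so 6-h are vertical). To end at (3,-1) need (h+3)/2 right-steps and ((6-h)-1)/2 up-steps.
Sum over h with 3 ≤ h ≤ 5, h ≡ 1 (mod 2), 6-h ≡ 1 (mod 2):
h=3: C(6,3)·C(3,3)·C(3,1) = 20·1·3 = 60
h=5: C(6,5)·C(5,4)·C(1,0) = 6·5·1 = 30
Total favorable: 90
Total paths: 4^6 = 4096
P = 90/4096 = 45/2048

Answer: 45/2048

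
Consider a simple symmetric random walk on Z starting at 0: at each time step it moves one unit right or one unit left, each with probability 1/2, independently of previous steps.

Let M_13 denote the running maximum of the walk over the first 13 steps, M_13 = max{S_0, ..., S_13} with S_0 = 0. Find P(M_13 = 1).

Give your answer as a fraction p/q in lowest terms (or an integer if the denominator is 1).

Let M_13 = max(S_0,...,S_13). Use the reflection principle: for j ≥ 1, #{paths with M_13 ≥ j} = #{S_13 ≥ j} + #{S_13 ≥ j+1}.
By reflection, #{M_13 ≥ 1} = #{S_13 ≥ 1} + #{S_13 ≥ 2} = 4096 + 2380 = 6476.
#{M_13 ≥ 2} = #{S_13 ≥ 2} + #{S_13 ≥ 3} = 2380 + 2380 = 4760.
#{M_13 = 1} = 6476 - 4760 = 1716.
P(M_13 = 1) = 1716/8192 = 429/2048

Answer: 429/2048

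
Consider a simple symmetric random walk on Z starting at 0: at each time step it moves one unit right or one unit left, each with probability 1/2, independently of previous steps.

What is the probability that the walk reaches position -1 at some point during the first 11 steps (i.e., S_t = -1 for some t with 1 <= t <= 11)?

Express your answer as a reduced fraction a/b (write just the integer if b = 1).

Answer: 793/1024

Derivation:
Count via complement. Let g(t,s) = #length-t paths at position s with S_1..S_t all ≠ -1.
g(t,s) = g(t-1,s-1) + g(t-1,s+1) for s ≠ -1; g(t,-1) = 0.
t=0: g(0,0)=1
t=1: g(1,1)=1
t=2: g(2,0)=1 g(2,2)=1
t=3: g(3,1)=2 g(3,3)=1
t=4: g(4,0)=2 g(4,2)=3 g(4,4)=1
t=5: g(5,1)=5 g(5,3)=4 g(5,5)=1
t=6: g(6,0)=5 g(6,2)=9 g(6,4)=5 g(6,6)=1
t=7: g(7,1)=14 g(7,3)=14 g(7,5)=6 g(7,7)=1
t=8: g(8,0)=14 g(8,2)=28 g(8,4)=20 g(8,6)=7 g(8,8)=1
t=9: g(9,1)=42 g(9,3)=48 g(9,5)=27 g(9,7)=8 g(9,9)=1
t=10: g(10,0)=42 g(10,2)=90 g(10,4)=75 g(10,6)=35 g(10,8)=9 g(10,10)=1
t=11: g(11,1)=132 g(11,3)=165 g(11,5)=110 g(11,7)=44 g(11,9)=10 g(11,11)=1
Paths never hitting -1: Σ_s g(11,s) = 462
Paths hitting -1: 2^11 - 462 = 1586
P = 1586/2048 = 793/1024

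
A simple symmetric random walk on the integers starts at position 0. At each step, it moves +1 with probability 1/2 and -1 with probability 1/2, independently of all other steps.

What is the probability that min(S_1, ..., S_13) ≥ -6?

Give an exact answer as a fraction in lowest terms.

Let f(t,s) = #length-t paths at position s with S_1..S_t all ≥ -6.
f(t,s) = f(t-1,s-1) + f(t-1,s+1) for s ≥ -6; f(t,s) = 0 for s < -6.
t=0: f(0,0)=1
t=1: f(1,-1)=1 f(1,1)=1
t=2: f(2,-2)=1 f(2,0)=2 f(2,2)=1
t=3: f(3,-3)=1 f(3,-1)=3 f(3,1)=3 f(3,3)=1
t=4: f(4,-4)=1 f(4,-2)=4 f(4,0)=6 f(4,2)=4 f(4,4)=1
t=5: f(5,-5)=1 f(5,-3)=5 f(5,-1)=10 f(5,1)=10 f(5,3)=5 f(5,5)=1
t=6: f(6,-6)=1 f(6,-4)=6 f(6,-2)=15 f(6,0)=20 f(6,2)=15 f(6,4)=6 f(6,6)=1
t=7: f(7,-5)=7 f(7,-3)=21 f(7,-1)=35 f(7,1)=35 f(7,3)=21 f(7,5)=7 f(7,7)=1
t=8: f(8,-6)=7 f(8,-4)=28 f(8,-2)=56 f(8,0)=70 f(8,2)=56 f(8,4)=28 f(8,6)=8 f(8,8)=1
t=9: f(9,-5)=35 f(9,-3)=84 f(9,-1)=126 f(9,1)=126 f(9,3)=84 f(9,5)=36 f(9,7)=9 f(9,9)=1
t=10: f(10,-6)=35 f(10,-4)=119 f(10,-2)=210 f(10,0)=252 f(10,2)=210 f(10,4)=120 f(10,6)=45 f(10,8)=10 f(10,10)=1
t=11: f(11,-5)=154 f(11,-3)=329 f(11,-1)=462 f(11,1)=462 f(11,3)=330 f(11,5)=165 f(11,7)=55 f(11,9)=11 f(11,11)=1
t=12: f(12,-6)=154 f(12,-4)=483 f(12,-2)=791 f(12,0)=924 f(12,2)=792 f(12,4)=495 f(12,6)=220 f(12,8)=66 f(12,10)=12 f(12,12)=1
t=13: f(13,-5)=637 f(13,-3)=1274 f(13,-1)=1715 f(13,1)=1716 f(13,3)=1287 f(13,5)=715 f(13,7)=286 f(13,9)=78 f(13,11)=13 f(13,13)=1
Σ_s f(13,s) = 7722
P = 7722/8192 = 3861/4096

Answer: 3861/4096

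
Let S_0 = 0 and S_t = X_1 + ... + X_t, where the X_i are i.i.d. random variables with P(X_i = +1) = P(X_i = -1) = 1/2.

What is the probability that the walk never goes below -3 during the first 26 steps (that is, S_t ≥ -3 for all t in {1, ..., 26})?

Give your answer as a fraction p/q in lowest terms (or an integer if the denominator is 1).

Let f(t,s) = #length-t paths at position s with S_1..S_t all ≥ -3.
f(t,s) = f(t-1,s-1) + f(t-1,s+1) for s ≥ -3; f(t,s) = 0 for s < -3.
t=0: f(0,0)=1
t=1: f(1,-1)=1 f(1,1)=1
t=2: f(2,-2)=1 f(2,0)=2 f(2,2)=1
t=3: f(3,-3)=1 f(3,-1)=3 f(3,1)=3 f(3,3)=1
t=4: f(4,-2)=4 f(4,0)=6 f(4,2)=4 f(4,4)=1
t=5: f(5,-3)=4 f(5,-1)=10 f(5,1)=10 f(5,3)=5 f(5,5)=1
t=6: f(6,-2)=14 f(6,0)=20 f(6,2)=15 f(6,4)=6 f(6,6)=1
t=7: f(7,-3)=14 f(7,-1)=34 f(7,1)=35 f(7,3)=21 f(7,5)=7 f(7,7)=1
t=8: f(8,-2)=48 f(8,0)=69 f(8,2)=56 f(8,4)=28 f(8,6)=8 f(8,8)=1
t=9: f(9,-3)=48 f(9,-1)=117 f(9,1)=125 f(9,3)=84 f(9,5)=36 f(9,7)=9 f(9,9)=1
t=10: f(10,-2)=165 f(10,0)=242 f(10,2)=209 f(10,4)=120 f(10,6)=45 f(10,8)=10 f(10,10)=1
t=11: f(11,-3)=165 f(11,-1)=407 f(11,1)=451 f(11,3)=329 f(11,5)=165 f(11,7)=55 f(11,9)=11 f(11,11)=1
t=12: f(12,-2)=572 f(12,0)=858 f(12,2)=780 f(12,4)=494 f(12,6)=220 f(12,8)=66 f(12,10)=12 f(12,12)=1
t=13: f(13,-3)=572 f(13,-1)=1430 f(13,1)=1638 f(13,3)=1274 f(13,5)=714 f(13,7)=286 f(13,9)=78 f(13,11)=13 f(13,13)=1
t=14: f(14,-2)=2002 f(14,0)=3068 f(14,2)=2912 f(14,4)=1988 f(14,6)=1000 f(14,8)=364 f(14,10)=91 f(14,12)=14 f(14,14)=1
t=15: f(15,-3)=2002 f(15,-1)=5070 f(15,1)=5980 f(15,3)=4900 f(15,5)=2988 f(15,7)=1364 f(15,9)=455 f(15,11)=105 f(15,13)=15 f(15,15)=1
t=16: f(16,-2)=7072 f(16,0)=11050 f(16,2)=10880 f(16,4)=7888 f(16,6)=4352 f(16,8)=1819 f(16,10)=560 f(16,12)=120 f(16,14)=16 f(16,16)=1
t=17: f(17,-3)=7072 f(17,-1)=18122 f(17,1)=21930 f(17,3)=18768 f(17,5)=12240 f(17,7)=6171 f(17,9)=2379 f(17,11)=680 f(17,13)=136 f(17,15)=17 f(17,17)=1
t=18: f(18,-2)=25194 f(18,0)=40052 f(18,2)=40698 f(18,4)=31008 f(18,6)=18411 f(18,8)=8550 f(18,10)=3059 f(18,12)=816 f(18,14)=153 f(18,16)=18 f(18,18)=1
t=19: f(19,-3)=25194 f(19,-1)=65246 f(19,1)=80750 f(19,3)=71706 f(19,5)=49419 f(19,7)=26961 f(19,9)=11609 f(19,11)=3875 f(19,13)=969 f(19,15)=171 f(19,17)=19 f(19,19)=1
t=20: f(20,-2)=90440 f(20,0)=145996 f(20,2)=152456 f(20,4)=121125 f(20,6)=76380 f(20,8)=38570 f(20,10)=15484 f(20,12)=4844 f(20,14)=1140 f(20,16)=190 f(20,18)=20 f(20,20)=1
t=21: f(21,-3)=90440 f(21,-1)=236436 f(21,1)=298452 f(21,3)=273581 f(21,5)=197505 f(21,7)=114950 f(21,9)=54054 f(21,11)=20328 f(21,13)=5984 f(21,15)=1330 f(21,17)=210 f(21,19)=21 f(21,21)=1
t=22: f(22,-2)=326876 f(22,0)=534888 f(22,2)=572033 f(22,4)=471086 f(22,6)=312455 f(22,8)=169004 f(22,10)=74382 f(22,12)=26312 f(22,14)=7314 f(22,16)=1540 f(22,18)=231 f(22,20)=22 f(22,22)=1
t=23: f(23,-3)=326876 f(23,-1)=861764 f(23,1)=1106921 f(23,3)=1043119 f(23,5)=783541 f(23,7)=481459 f(23,9)=243386 f(23,11)=100694 f(23,13)=33626 f(23,15)=8854 f(23,17)=1771 f(23,19)=253 f(23,21)=23 f(23,23)=1
t=24: f(24,-2)=1188640 f(24,0)=1968685 f(24,2)=2150040 f(24,4)=1826660 f(24,6)=1265000 f(24,8)=724845 f(24,10)=344080 f(24,12)=134320 f(24,14)=42480 f(24,16)=10625 f(24,18)=2024 f(24,20)=276 f(24,22)=24 f(24,24)=1
t=25: f(25,-3)=1188640 f(25,-1)=3157325 f(25,1)=4118725 f(25,3)=3976700 f(25,5)=3091660 f(25,7)=1989845 f(25,9)=1068925 f(25,11)=478400 f(25,13)=176800 f(25,15)=53105 f(25,17)=12649 f(25,19)=2300 f(25,21)=300 f(25,23)=25 f(25,25)=1
t=26: f(26,-2)=4345965 f(26,0)=7276050 f(26,2)=8095425 f(26,4)=7068360 f(26,6)=5081505 f(26,8)=3058770 f(26,10)=1547325 f(26,12)=655200 f(26,14)=229905 f(26,16)=65754 f(26,18)=14949 f(26,20)=2600 f(26,22)=325 f(26,24)=26 f(26,26)=1
Σ_s f(26,s) = 37442160
P = 37442160/67108864 = 2340135/4194304

Answer: 2340135/4194304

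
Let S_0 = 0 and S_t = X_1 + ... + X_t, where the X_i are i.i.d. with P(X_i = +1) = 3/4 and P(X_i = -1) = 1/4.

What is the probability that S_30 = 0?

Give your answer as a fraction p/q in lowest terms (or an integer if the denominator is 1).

To be at 0 after 30 steps: need exactly 15 steps of +1 and 15 of -1.
Number of such sequences: C(30,15) = 155117520
Each has probability (3/4)^15 · (1/4)^15 = 14348907/1152921504606846976
P = 155117520 · 14348907/1152921504606846976 = 139110429284415/72057594037927936

Answer: 139110429284415/72057594037927936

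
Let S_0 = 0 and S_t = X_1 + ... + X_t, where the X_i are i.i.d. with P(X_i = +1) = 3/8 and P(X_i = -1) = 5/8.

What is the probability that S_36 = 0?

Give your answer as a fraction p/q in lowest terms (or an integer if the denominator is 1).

Answer: 3353017192523156833648681640625/81129638414606681695789005144064

Derivation:
To be at 0 after 36 steps: need exactly 18 steps of +1 and 18 of -1.
Number of such sequences: C(36,18) = 9075135300
Each has probability (3/8)^18 · (5/8)^18 = 1477891880035400390625/324518553658426726783156020576256
P = 9075135300 · 1477891880035400390625/324518553658426726783156020576256 = 3353017192523156833648681640625/81129638414606681695789005144064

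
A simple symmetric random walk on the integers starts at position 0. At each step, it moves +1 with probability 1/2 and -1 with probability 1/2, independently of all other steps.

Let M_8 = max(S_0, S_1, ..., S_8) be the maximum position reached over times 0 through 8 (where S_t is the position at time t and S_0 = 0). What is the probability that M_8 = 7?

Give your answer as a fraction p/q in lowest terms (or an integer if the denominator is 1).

Answer: 1/256

Derivation:
Let M_8 = max(S_0,...,S_8). Use the reflection principle: for j ≥ 1, #{paths with M_8 ≥ j} = #{S_8 ≥ j} + #{S_8 ≥ j+1}.
By reflection, #{M_8 ≥ 7} = #{S_8 ≥ 7} + #{S_8 ≥ 8} = 1 + 1 = 2.
#{M_8 ≥ 8} = #{S_8 ≥ 8} + #{S_8 ≥ 9} = 1 + 0 = 1.
#{M_8 = 7} = 2 - 1 = 1.
P(M_8 = 7) = 1/256 = 1/256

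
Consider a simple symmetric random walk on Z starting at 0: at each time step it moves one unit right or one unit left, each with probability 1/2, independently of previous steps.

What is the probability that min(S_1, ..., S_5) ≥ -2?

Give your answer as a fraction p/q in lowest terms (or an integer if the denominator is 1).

Answer: 25/32

Derivation:
Let f(t,s) = #length-t paths at position s with S_1..S_t all ≥ -2.
f(t,s) = f(t-1,s-1) + f(t-1,s+1) for s ≥ -2; f(t,s) = 0 for s < -2.
t=0: f(0,0)=1
t=1: f(1,-1)=1 f(1,1)=1
t=2: f(2,-2)=1 f(2,0)=2 f(2,2)=1
t=3: f(3,-1)=3 f(3,1)=3 f(3,3)=1
t=4: f(4,-2)=3 f(4,0)=6 f(4,2)=4 f(4,4)=1
t=5: f(5,-1)=9 f(5,1)=10 f(5,3)=5 f(5,5)=1
Σ_s f(5,s) = 25
P = 25/32 = 25/32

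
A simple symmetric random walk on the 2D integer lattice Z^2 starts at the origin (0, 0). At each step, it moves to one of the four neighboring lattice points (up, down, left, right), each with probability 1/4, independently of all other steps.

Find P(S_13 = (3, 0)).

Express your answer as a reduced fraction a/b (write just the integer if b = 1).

Let h be the number of horizontal steps (so 13-h are vertical). To end at (3,0) need (h+3)/2 right-steps and ((13-h)+0)/2 up-steps.
Sum over h with 3 ≤ h ≤ 13, h ≡ 1 (mod 2), 13-h ≡ 0 (mod 2):
h=3: C(13,3)·C(3,3)·C(10,5) = 286·1·252 = 72072
h=5: C(13,5)·C(5,4)·C(8,4) = 1287·5·70 = 450450
h=7: C(13,7)·C(7,5)·C(6,3) = 1716·21·20 = 720720
h=9: C(13,9)·C(9,6)·C(4,2) = 715·84·6 = 360360
h=11: C(13,11)·C(11,7)·C(2,1) = 78·330·2 = 51480
h=13: C(13,13)·C(13,8)·C(0,0) = 1·1287·1 = 1287
Total favorable: 1656369
Total paths: 4^13 = 67108864
P = 1656369/67108864 = 1656369/67108864

Answer: 1656369/67108864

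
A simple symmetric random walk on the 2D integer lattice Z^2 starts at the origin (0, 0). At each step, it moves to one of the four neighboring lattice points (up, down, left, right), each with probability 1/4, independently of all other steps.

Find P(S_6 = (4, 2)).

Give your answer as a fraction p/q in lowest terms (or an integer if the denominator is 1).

Let h be the number of horizontal steps (so 6-h are vertical). To end at (4,2) need (h+4)/2 right-steps and ((6-h)+2)/2 up-steps.
Sum over h with 4 ≤ h ≤ 4, h ≡ 0 (mod 2), 6-h ≡ 0 (mod 2):
h=4: C(6,4)·C(4,4)·C(2,2) = 15·1·1 = 15
Total favorable: 15
Total paths: 4^6 = 4096
P = 15/4096 = 15/4096

Answer: 15/4096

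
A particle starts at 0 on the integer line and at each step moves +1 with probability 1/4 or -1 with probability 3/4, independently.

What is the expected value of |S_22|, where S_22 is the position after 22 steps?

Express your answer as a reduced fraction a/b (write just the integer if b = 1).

Answer: 12111094417081/1099511627776

Derivation:
S_22 takes values m ≡ 0 (mod 2) with |m| ≤ 22; P(S_22=m) = C(22,(22+m)/2) · (1/4)^((22+m)/2) · (3/4)^((22-m)/2).
Distribution: P(S=-22)=31381059609/17592186044416, P(S=-20)=115063885233/8796093022208, P(S=-18)=805447196631/17592186044416, P(S=-16)=447470664795/4398046511104, P(S=-14)=2833980877035/17592186044416, P(S=-12)=1700388526221/8796093022208, P(S=-10)=3211844993973/17592186044416, P(S=-8)=152944999713/1099511627776, P(S=-6)=764724998565/8796093022208, P(S=-4)=198262036665/4398046511104, P(S=-2)=171827098443/8796093022208, P(S=0)=15620645313/2199023255552, P(S=2)=19091899827/8796093022208, P(S=4)=2447679465/4398046511104, P(S=6)=1049005485/8796093022208, P(S=8)=23311233/1099511627776, P(S=10)=54392877/17592186044416, P(S=12)=3199581/8796093022208, P(S=14)=592515/17592186044416, P(S=16)=10395/4398046511104, P(S=18)=2079/17592186044416, P(S=20)=33/8796093022208, P(S=22)=1/17592186044416
E[|S_22|] = Σ_m |m|·P(S_22=m) = 12111094417081/1099511627776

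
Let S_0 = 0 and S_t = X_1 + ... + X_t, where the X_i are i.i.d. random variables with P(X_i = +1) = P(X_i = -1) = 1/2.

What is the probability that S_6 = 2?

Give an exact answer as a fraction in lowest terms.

To reach position 2 after 6 steps: need 4 steps of +1 and 2 of -1.
Favorable paths: C(6,4) = 15
Total paths: 2^6 = 64
P = 15/64 = 15/64

Answer: 15/64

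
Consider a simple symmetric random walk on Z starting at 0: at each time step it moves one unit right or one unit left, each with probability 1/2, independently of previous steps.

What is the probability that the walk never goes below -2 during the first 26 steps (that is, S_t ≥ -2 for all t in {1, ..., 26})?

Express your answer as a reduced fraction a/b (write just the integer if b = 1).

Let f(t,s) = #length-t paths at position s with S_1..S_t all ≥ -2.
f(t,s) = f(t-1,s-1) + f(t-1,s+1) for s ≥ -2; f(t,s) = 0 for s < -2.
t=0: f(0,0)=1
t=1: f(1,-1)=1 f(1,1)=1
t=2: f(2,-2)=1 f(2,0)=2 f(2,2)=1
t=3: f(3,-1)=3 f(3,1)=3 f(3,3)=1
t=4: f(4,-2)=3 f(4,0)=6 f(4,2)=4 f(4,4)=1
t=5: f(5,-1)=9 f(5,1)=10 f(5,3)=5 f(5,5)=1
t=6: f(6,-2)=9 f(6,0)=19 f(6,2)=15 f(6,4)=6 f(6,6)=1
t=7: f(7,-1)=28 f(7,1)=34 f(7,3)=21 f(7,5)=7 f(7,7)=1
t=8: f(8,-2)=28 f(8,0)=62 f(8,2)=55 f(8,4)=28 f(8,6)=8 f(8,8)=1
t=9: f(9,-1)=90 f(9,1)=117 f(9,3)=83 f(9,5)=36 f(9,7)=9 f(9,9)=1
t=10: f(10,-2)=90 f(10,0)=207 f(10,2)=200 f(10,4)=119 f(10,6)=45 f(10,8)=10 f(10,10)=1
t=11: f(11,-1)=297 f(11,1)=407 f(11,3)=319 f(11,5)=164 f(11,7)=55 f(11,9)=11 f(11,11)=1
t=12: f(12,-2)=297 f(12,0)=704 f(12,2)=726 f(12,4)=483 f(12,6)=219 f(12,8)=66 f(12,10)=12 f(12,12)=1
t=13: f(13,-1)=1001 f(13,1)=1430 f(13,3)=1209 f(13,5)=702 f(13,7)=285 f(13,9)=78 f(13,11)=13 f(13,13)=1
t=14: f(14,-2)=1001 f(14,0)=2431 f(14,2)=2639 f(14,4)=1911 f(14,6)=987 f(14,8)=363 f(14,10)=91 f(14,12)=14 f(14,14)=1
t=15: f(15,-1)=3432 f(15,1)=5070 f(15,3)=4550 f(15,5)=2898 f(15,7)=1350 f(15,9)=454 f(15,11)=105 f(15,13)=15 f(15,15)=1
t=16: f(16,-2)=3432 f(16,0)=8502 f(16,2)=9620 f(16,4)=7448 f(16,6)=4248 f(16,8)=1804 f(16,10)=559 f(16,12)=120 f(16,14)=16 f(16,16)=1
t=17: f(17,-1)=11934 f(17,1)=18122 f(17,3)=17068 f(17,5)=11696 f(17,7)=6052 f(17,9)=2363 f(17,11)=679 f(17,13)=136 f(17,15)=17 f(17,17)=1
t=18: f(18,-2)=11934 f(18,0)=30056 f(18,2)=35190 f(18,4)=28764 f(18,6)=17748 f(18,8)=8415 f(18,10)=3042 f(18,12)=815 f(18,14)=153 f(18,16)=18 f(18,18)=1
t=19: f(19,-1)=41990 f(19,1)=65246 f(19,3)=63954 f(19,5)=46512 f(19,7)=26163 f(19,9)=11457 f(19,11)=3857 f(19,13)=968 f(19,15)=171 f(19,17)=19 f(19,19)=1
t=20: f(20,-2)=41990 f(20,0)=107236 f(20,2)=129200 f(20,4)=110466 f(20,6)=72675 f(20,8)=37620 f(20,10)=15314 f(20,12)=4825 f(20,14)=1139 f(20,16)=190 f(20,18)=20 f(20,20)=1
t=21: f(21,-1)=149226 f(21,1)=236436 f(21,3)=239666 f(21,5)=183141 f(21,7)=110295 f(21,9)=52934 f(21,11)=20139 f(21,13)=5964 f(21,15)=1329 f(21,17)=210 f(21,19)=21 f(21,21)=1
t=22: f(22,-2)=149226 f(22,0)=385662 f(22,2)=476102 f(22,4)=422807 f(22,6)=293436 f(22,8)=163229 f(22,10)=73073 f(22,12)=26103 f(22,14)=7293 f(22,16)=1539 f(22,18)=231 f(22,20)=22 f(22,22)=1
t=23: f(23,-1)=534888 f(23,1)=861764 f(23,3)=898909 f(23,5)=716243 f(23,7)=456665 f(23,9)=236302 f(23,11)=99176 f(23,13)=33396 f(23,15)=8832 f(23,17)=1770 f(23,19)=253 f(23,21)=23 f(23,23)=1
t=24: f(24,-2)=534888 f(24,0)=1396652 f(24,2)=1760673 f(24,4)=1615152 f(24,6)=1172908 f(24,8)=692967 f(24,10)=335478 f(24,12)=132572 f(24,14)=42228 f(24,16)=10602 f(24,18)=2023 f(24,20)=276 f(24,22)=24 f(24,24)=1
t=25: f(25,-1)=1931540 f(25,1)=3157325 f(25,3)=3375825 f(25,5)=2788060 f(25,7)=1865875 f(25,9)=1028445 f(25,11)=468050 f(25,13)=174800 f(25,15)=52830 f(25,17)=12625 f(25,19)=2299 f(25,21)=300 f(25,23)=25 f(25,25)=1
t=26: f(26,-2)=1931540 f(26,0)=5088865 f(26,2)=6533150 f(26,4)=6163885 f(26,6)=4653935 f(26,8)=2894320 f(26,10)=1496495 f(26,12)=642850 f(26,14)=227630 f(26,16)=65455 f(26,18)=14924 f(26,20)=2599 f(26,22)=325 f(26,24)=26 f(26,26)=1
Σ_s f(26,s) = 29716000
P = 29716000/67108864 = 928625/2097152

Answer: 928625/2097152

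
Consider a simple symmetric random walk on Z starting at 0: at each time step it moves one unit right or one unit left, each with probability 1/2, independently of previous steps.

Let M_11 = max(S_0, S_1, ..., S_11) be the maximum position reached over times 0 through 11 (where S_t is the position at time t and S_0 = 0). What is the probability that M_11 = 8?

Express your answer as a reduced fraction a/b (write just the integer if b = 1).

Let M_11 = max(S_0,...,S_11). Use the reflection principle: for j ≥ 1, #{paths with M_11 ≥ j} = #{S_11 ≥ j} + #{S_11 ≥ j+1}.
By reflection, #{M_11 ≥ 8} = #{S_11 ≥ 8} + #{S_11 ≥ 9} = 12 + 12 = 24.
#{M_11 ≥ 9} = #{S_11 ≥ 9} + #{S_11 ≥ 10} = 12 + 1 = 13.
#{M_11 = 8} = 24 - 13 = 11.
P(M_11 = 8) = 11/2048 = 11/2048

Answer: 11/2048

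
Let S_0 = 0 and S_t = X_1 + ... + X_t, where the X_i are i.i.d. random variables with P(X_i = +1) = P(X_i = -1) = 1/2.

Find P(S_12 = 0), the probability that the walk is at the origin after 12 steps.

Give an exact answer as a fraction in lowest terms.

Answer: 231/1024

Derivation:
To return to 0 after 12 steps: need exactly 6 steps of +1 and 6 of -1.
Favorable paths: C(12,6) = 924
Total paths: 2^12 = 4096
P = 924/4096 = 231/1024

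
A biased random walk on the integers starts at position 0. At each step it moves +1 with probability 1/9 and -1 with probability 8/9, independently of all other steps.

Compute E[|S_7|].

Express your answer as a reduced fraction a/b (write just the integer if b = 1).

Answer: 2898343/531441

Derivation:
S_7 takes values m ≡ 1 (mod 2) with |m| ≤ 7; P(S_7=m) = C(7,(7+m)/2) · (1/9)^((7+m)/2) · (8/9)^((7-m)/2).
Distribution: P(S=-7)=2097152/4782969, P(S=-5)=1835008/4782969, P(S=-3)=229376/1594323, P(S=-1)=143360/4782969, P(S=1)=17920/4782969, P(S=3)=448/1594323, P(S=5)=56/4782969, P(S=7)=1/4782969
E[|S_7|] = Σ_m |m|·P(S_7=m) = 2898343/531441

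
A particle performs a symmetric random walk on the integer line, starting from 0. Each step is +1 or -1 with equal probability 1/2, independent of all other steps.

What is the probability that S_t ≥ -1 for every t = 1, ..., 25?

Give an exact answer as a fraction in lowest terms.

Answer: 1300075/4194304

Derivation:
Let f(t,s) = #length-t paths at position s with S_1..S_t all ≥ -1.
f(t,s) = f(t-1,s-1) + f(t-1,s+1) for s ≥ -1; f(t,s) = 0 for s < -1.
t=0: f(0,0)=1
t=1: f(1,-1)=1 f(1,1)=1
t=2: f(2,0)=2 f(2,2)=1
t=3: f(3,-1)=2 f(3,1)=3 f(3,3)=1
t=4: f(4,0)=5 f(4,2)=4 f(4,4)=1
t=5: f(5,-1)=5 f(5,1)=9 f(5,3)=5 f(5,5)=1
t=6: f(6,0)=14 f(6,2)=14 f(6,4)=6 f(6,6)=1
t=7: f(7,-1)=14 f(7,1)=28 f(7,3)=20 f(7,5)=7 f(7,7)=1
t=8: f(8,0)=42 f(8,2)=48 f(8,4)=27 f(8,6)=8 f(8,8)=1
t=9: f(9,-1)=42 f(9,1)=90 f(9,3)=75 f(9,5)=35 f(9,7)=9 f(9,9)=1
t=10: f(10,0)=132 f(10,2)=165 f(10,4)=110 f(10,6)=44 f(10,8)=10 f(10,10)=1
t=11: f(11,-1)=132 f(11,1)=297 f(11,3)=275 f(11,5)=154 f(11,7)=54 f(11,9)=11 f(11,11)=1
t=12: f(12,0)=429 f(12,2)=572 f(12,4)=429 f(12,6)=208 f(12,8)=65 f(12,10)=12 f(12,12)=1
t=13: f(13,-1)=429 f(13,1)=1001 f(13,3)=1001 f(13,5)=637 f(13,7)=273 f(13,9)=77 f(13,11)=13 f(13,13)=1
t=14: f(14,0)=1430 f(14,2)=2002 f(14,4)=1638 f(14,6)=910 f(14,8)=350 f(14,10)=90 f(14,12)=14 f(14,14)=1
t=15: f(15,-1)=1430 f(15,1)=3432 f(15,3)=3640 f(15,5)=2548 f(15,7)=1260 f(15,9)=440 f(15,11)=104 f(15,13)=15 f(15,15)=1
t=16: f(16,0)=4862 f(16,2)=7072 f(16,4)=6188 f(16,6)=3808 f(16,8)=1700 f(16,10)=544 f(16,12)=119 f(16,14)=16 f(16,16)=1
t=17: f(17,-1)=4862 f(17,1)=11934 f(17,3)=13260 f(17,5)=9996 f(17,7)=5508 f(17,9)=2244 f(17,11)=663 f(17,13)=135 f(17,15)=17 f(17,17)=1
t=18: f(18,0)=16796 f(18,2)=25194 f(18,4)=23256 f(18,6)=15504 f(18,8)=7752 f(18,10)=2907 f(18,12)=798 f(18,14)=152 f(18,16)=18 f(18,18)=1
t=19: f(19,-1)=16796 f(19,1)=41990 f(19,3)=48450 f(19,5)=38760 f(19,7)=23256 f(19,9)=10659 f(19,11)=3705 f(19,13)=950 f(19,15)=170 f(19,17)=19 f(19,19)=1
t=20: f(20,0)=58786 f(20,2)=90440 f(20,4)=87210 f(20,6)=62016 f(20,8)=33915 f(20,10)=14364 f(20,12)=4655 f(20,14)=1120 f(20,16)=189 f(20,18)=20 f(20,20)=1
t=21: f(21,-1)=58786 f(21,1)=149226 f(21,3)=177650 f(21,5)=149226 f(21,7)=95931 f(21,9)=48279 f(21,11)=19019 f(21,13)=5775 f(21,15)=1309 f(21,17)=209 f(21,19)=21 f(21,21)=1
t=22: f(22,0)=208012 f(22,2)=326876 f(22,4)=326876 f(22,6)=245157 f(22,8)=144210 f(22,10)=67298 f(22,12)=24794 f(22,14)=7084 f(22,16)=1518 f(22,18)=230 f(22,20)=22 f(22,22)=1
t=23: f(23,-1)=208012 f(23,1)=534888 f(23,3)=653752 f(23,5)=572033 f(23,7)=389367 f(23,9)=211508 f(23,11)=92092 f(23,13)=31878 f(23,15)=8602 f(23,17)=1748 f(23,19)=252 f(23,21)=23 f(23,23)=1
t=24: f(24,0)=742900 f(24,2)=1188640 f(24,4)=1225785 f(24,6)=961400 f(24,8)=600875 f(24,10)=303600 f(24,12)=123970 f(24,14)=40480 f(24,16)=10350 f(24,18)=2000 f(24,20)=275 f(24,22)=24 f(24,24)=1
t=25: f(25,-1)=742900 f(25,1)=1931540 f(25,3)=2414425 f(25,5)=2187185 f(25,7)=1562275 f(25,9)=904475 f(25,11)=427570 f(25,13)=164450 f(25,15)=50830 f(25,17)=12350 f(25,19)=2275 f(25,21)=299 f(25,23)=25 f(25,25)=1
Σ_s f(25,s) = 10400600
P = 10400600/33554432 = 1300075/4194304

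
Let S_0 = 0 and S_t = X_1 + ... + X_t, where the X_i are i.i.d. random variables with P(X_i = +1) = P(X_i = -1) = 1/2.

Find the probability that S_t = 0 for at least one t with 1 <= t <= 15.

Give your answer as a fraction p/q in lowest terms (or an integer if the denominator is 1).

Answer: 1619/2048

Derivation:
Count via complement. Let g(t,s) = #length-t paths at position s with S_1..S_t all ≠ 0.
g(t,s) = g(t-1,s-1) + g(t-1,s+1) for s ≠ 0; g(t,0) = 0.
t=0: g(0,0)=1
t=1: g(1,-1)=1 g(1,1)=1
t=2: g(2,-2)=1 g(2,2)=1
t=3: g(3,-3)=1 g(3,-1)=1 g(3,1)=1 g(3,3)=1
t=4: g(4,-4)=1 g(4,-2)=2 g(4,2)=2 g(4,4)=1
t=5: g(5,-5)=1 g(5,-3)=3 g(5,-1)=2 g(5,1)=2 g(5,3)=3 g(5,5)=1
t=6: g(6,-6)=1 g(6,-4)=4 g(6,-2)=5 g(6,2)=5 g(6,4)=4 g(6,6)=1
t=7: g(7,-7)=1 g(7,-5)=5 g(7,-3)=9 g(7,-1)=5 g(7,1)=5 g(7,3)=9 g(7,5)=5 g(7,7)=1
t=8: g(8,-8)=1 g(8,-6)=6 g(8,-4)=14 g(8,-2)=14 g(8,2)=14 g(8,4)=14 g(8,6)=6 g(8,8)=1
t=9: g(9,-9)=1 g(9,-7)=7 g(9,-5)=20 g(9,-3)=28 g(9,-1)=14 g(9,1)=14 g(9,3)=28 g(9,5)=20 g(9,7)=7 g(9,9)=1
t=10: g(10,-10)=1 g(10,-8)=8 g(10,-6)=27 g(10,-4)=48 g(10,-2)=42 g(10,2)=42 g(10,4)=48 g(10,6)=27 g(10,8)=8 g(10,10)=1
t=11: g(11,-11)=1 g(11,-9)=9 g(11,-7)=35 g(11,-5)=75 g(11,-3)=90 g(11,-1)=42 g(11,1)=42 g(11,3)=90 g(11,5)=75 g(11,7)=35 g(11,9)=9 g(11,11)=1
t=12: g(12,-12)=1 g(12,-10)=10 g(12,-8)=44 g(12,-6)=110 g(12,-4)=165 g(12,-2)=132 g(12,2)=132 g(12,4)=165 g(12,6)=110 g(12,8)=44 g(12,10)=10 g(12,12)=1
t=13: g(13,-13)=1 g(13,-11)=11 g(13,-9)=54 g(13,-7)=154 g(13,-5)=275 g(13,-3)=297 g(13,-1)=132 g(13,1)=132 g(13,3)=297 g(13,5)=275 g(13,7)=154 g(13,9)=54 g(13,11)=11 g(13,13)=1
t=14: g(14,-14)=1 g(14,-12)=12 g(14,-10)=65 g(14,-8)=208 g(14,-6)=429 g(14,-4)=572 g(14,-2)=429 g(14,2)=429 g(14,4)=572 g(14,6)=429 g(14,8)=208 g(14,10)=65 g(14,12)=12 g(14,14)=1
t=15: g(15,-15)=1 g(15,-13)=13 g(15,-11)=77 g(15,-9)=273 g(15,-7)=637 g(15,-5)=1001 g(15,-3)=1001 g(15,-1)=429 g(15,1)=429 g(15,3)=1001 g(15,5)=1001 g(15,7)=637 g(15,9)=273 g(15,11)=77 g(15,13)=13 g(15,15)=1
Paths never hitting 0: Σ_s g(15,s) = 6864
Paths hitting 0: 2^15 - 6864 = 25904
P = 25904/32768 = 1619/2048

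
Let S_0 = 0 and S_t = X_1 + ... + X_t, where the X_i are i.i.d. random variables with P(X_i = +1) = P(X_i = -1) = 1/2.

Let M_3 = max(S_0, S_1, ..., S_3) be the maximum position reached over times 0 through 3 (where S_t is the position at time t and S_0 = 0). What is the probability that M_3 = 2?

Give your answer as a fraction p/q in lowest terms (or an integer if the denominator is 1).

Answer: 1/8

Derivation:
Let M_3 = max(S_0,...,S_3). Use the reflection principle: for j ≥ 1, #{paths with M_3 ≥ j} = #{S_3 ≥ j} + #{S_3 ≥ j+1}.
By reflection, #{M_3 ≥ 2} = #{S_3 ≥ 2} + #{S_3 ≥ 3} = 1 + 1 = 2.
#{M_3 ≥ 3} = #{S_3 ≥ 3} + #{S_3 ≥ 4} = 1 + 0 = 1.
#{M_3 = 2} = 2 - 1 = 1.
P(M_3 = 2) = 1/8 = 1/8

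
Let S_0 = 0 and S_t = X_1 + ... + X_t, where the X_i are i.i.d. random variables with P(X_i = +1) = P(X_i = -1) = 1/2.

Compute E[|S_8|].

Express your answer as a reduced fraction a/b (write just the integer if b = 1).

S_8 takes values m ≡ 0 (mod 2) with |m| ≤ 8; P(S_8=m) = C(8,(8+m)/2)/2^8.
Total paths: 2^8 = 256
Distribution: P(S=-8)=1/256, P(S=-6)=8/256, P(S=-4)=28/256, P(S=-2)=56/256, P(S=0)=70/256, P(S=2)=56/256, P(S=4)=28/256, P(S=6)=8/256, P(S=8)=1/256
E[|S_8|] = Σ_m |m|·P(S_8=m) = 560/256 = 35/16

Answer: 35/16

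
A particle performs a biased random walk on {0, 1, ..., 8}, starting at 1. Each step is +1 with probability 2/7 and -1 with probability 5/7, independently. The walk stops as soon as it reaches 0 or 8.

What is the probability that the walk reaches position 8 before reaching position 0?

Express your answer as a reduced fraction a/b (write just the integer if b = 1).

Answer: 128/130123

Derivation:
Biased walk: p = 2/7, q = 5/7, r = q/p = 5/2
Gambler's ruin: P(hit 8 before 0 | start at 1) = (1 - r^a)/(1 - r^N)
r^1 = 5/2; r^8 = 390625/256
P = (1 - 5/2) / (1 - 390625/256) = -3/2 / -390369/256 = 128/130123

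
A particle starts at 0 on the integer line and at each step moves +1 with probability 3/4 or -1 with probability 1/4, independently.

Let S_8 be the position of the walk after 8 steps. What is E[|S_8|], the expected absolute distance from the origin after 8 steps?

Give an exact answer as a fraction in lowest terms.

S_8 takes values m ≡ 0 (mod 2) with |m| ≤ 8; P(S_8=m) = C(8,(8+m)/2) · (3/4)^((8+m)/2) · (1/4)^((8-m)/2).
Distribution: P(S=-8)=1/65536, P(S=-6)=3/8192, P(S=-4)=63/16384, P(S=-2)=189/8192, P(S=0)=2835/32768, P(S=2)=1701/8192, P(S=4)=5103/16384, P(S=6)=2187/8192, P(S=8)=6561/65536
E[|S_8|] = Σ_m |m|·P(S_8=m) = 16907/4096

Answer: 16907/4096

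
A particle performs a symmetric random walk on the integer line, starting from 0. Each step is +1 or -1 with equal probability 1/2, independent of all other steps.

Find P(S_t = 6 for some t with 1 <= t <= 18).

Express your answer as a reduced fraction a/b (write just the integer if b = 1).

Count via complement. Let g(t,s) = #length-t paths at position s with S_1..S_t all ≠ 6.
g(t,s) = g(t-1,s-1) + g(t-1,s+1) for s ≠ 6; g(t,6) = 0.
t=0: g(0,0)=1
t=1: g(1,-1)=1 g(1,1)=1
t=2: g(2,-2)=1 g(2,0)=2 g(2,2)=1
t=3: g(3,-3)=1 g(3,-1)=3 g(3,1)=3 g(3,3)=1
t=4: g(4,-4)=1 g(4,-2)=4 g(4,0)=6 g(4,2)=4 g(4,4)=1
t=5: g(5,-5)=1 g(5,-3)=5 g(5,-1)=10 g(5,1)=10 g(5,3)=5 g(5,5)=1
t=6: g(6,-6)=1 g(6,-4)=6 g(6,-2)=15 g(6,0)=20 g(6,2)=15 g(6,4)=6
t=7: g(7,-7)=1 g(7,-5)=7 g(7,-3)=21 g(7,-1)=35 g(7,1)=35 g(7,3)=21 g(7,5)=6
t=8: g(8,-8)=1 g(8,-6)=8 g(8,-4)=28 g(8,-2)=56 g(8,0)=70 g(8,2)=56 g(8,4)=27
t=9: g(9,-9)=1 g(9,-7)=9 g(9,-5)=36 g(9,-3)=84 g(9,-1)=126 g(9,1)=126 g(9,3)=83 g(9,5)=27
t=10: g(10,-10)=1 g(10,-8)=10 g(10,-6)=45 g(10,-4)=120 g(10,-2)=210 g(10,0)=252 g(10,2)=209 g(10,4)=110
t=11: g(11,-11)=1 g(11,-9)=11 g(11,-7)=55 g(11,-5)=165 g(11,-3)=330 g(11,-1)=462 g(11,1)=461 g(11,3)=319 g(11,5)=110
t=12: g(12,-12)=1 g(12,-10)=12 g(12,-8)=66 g(12,-6)=220 g(12,-4)=495 g(12,-2)=792 g(12,0)=923 g(12,2)=780 g(12,4)=429
t=13: g(13,-13)=1 g(13,-11)=13 g(13,-9)=78 g(13,-7)=286 g(13,-5)=715 g(13,-3)=1287 g(13,-1)=1715 g(13,1)=1703 g(13,3)=1209 g(13,5)=429
t=14: g(14,-14)=1 g(14,-12)=14 g(14,-10)=91 g(14,-8)=364 g(14,-6)=1001 g(14,-4)=2002 g(14,-2)=3002 g(14,0)=3418 g(14,2)=2912 g(14,4)=1638
t=15: g(15,-15)=1 g(15,-13)=15 g(15,-11)=105 g(15,-9)=455 g(15,-7)=1365 g(15,-5)=3003 g(15,-3)=5004 g(15,-1)=6420 g(15,1)=6330 g(15,3)=4550 g(15,5)=1638
t=16: g(16,-16)=1 g(16,-14)=16 g(16,-12)=120 g(16,-10)=560 g(16,-8)=1820 g(16,-6)=4368 g(16,-4)=8007 g(16,-2)=11424 g(16,0)=12750 g(16,2)=10880 g(16,4)=6188
t=17: g(17,-17)=1 g(17,-15)=17 g(17,-13)=136 g(17,-11)=680 g(17,-9)=2380 g(17,-7)=6188 g(17,-5)=12375 g(17,-3)=19431 g(17,-1)=24174 g(17,1)=23630 g(17,3)=17068 g(17,5)=6188
t=18: g(18,-18)=1 g(18,-16)=18 g(18,-14)=153 g(18,-12)=816 g(18,-10)=3060 g(18,-8)=8568 g(18,-6)=18563 g(18,-4)=31806 g(18,-2)=43605 g(18,0)=47804 g(18,2)=40698 g(18,4)=23256
Paths never hitting 6: Σ_s g(18,s) = 218348
Paths hitting 6: 2^18 - 218348 = 43796
P = 43796/262144 = 10949/65536

Answer: 10949/65536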